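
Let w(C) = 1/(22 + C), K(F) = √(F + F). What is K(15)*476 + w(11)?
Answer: 1/33 + 476*√30 ≈ 2607.2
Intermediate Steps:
K(F) = √2*√F (K(F) = √(2*F) = √2*√F)
K(15)*476 + w(11) = (√2*√15)*476 + 1/(22 + 11) = √30*476 + 1/33 = 476*√30 + 1/33 = 1/33 + 476*√30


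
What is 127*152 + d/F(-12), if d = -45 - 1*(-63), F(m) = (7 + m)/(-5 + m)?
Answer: 96826/5 ≈ 19365.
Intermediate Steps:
F(m) = (7 + m)/(-5 + m)
d = 18 (d = -45 + 63 = 18)
127*152 + d/F(-12) = 127*152 + 18/(((7 - 12)/(-5 - 12))) = 19304 + 18/((-5/(-17))) = 19304 + 18/((-1/17*(-5))) = 19304 + 18/(5/17) = 19304 + 18*(17/5) = 19304 + 306/5 = 96826/5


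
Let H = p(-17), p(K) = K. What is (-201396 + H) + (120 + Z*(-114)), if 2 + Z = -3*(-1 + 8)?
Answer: -198671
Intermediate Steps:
Z = -23 (Z = -2 - 3*(-1 + 8) = -2 - 3*7 = -2 - 21 = -23)
H = -17
(-201396 + H) + (120 + Z*(-114)) = (-201396 - 17) + (120 - 23*(-114)) = -201413 + (120 + 2622) = -201413 + 2742 = -198671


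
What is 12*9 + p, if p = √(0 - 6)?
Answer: 108 + I*√6 ≈ 108.0 + 2.4495*I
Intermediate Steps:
p = I*√6 (p = √(-6) = I*√6 ≈ 2.4495*I)
12*9 + p = 12*9 + I*√6 = 108 + I*√6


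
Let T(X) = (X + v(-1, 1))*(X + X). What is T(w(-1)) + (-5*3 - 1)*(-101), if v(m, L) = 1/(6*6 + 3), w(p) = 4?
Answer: 64280/39 ≈ 1648.2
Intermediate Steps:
v(m, L) = 1/39 (v(m, L) = 1/(36 + 3) = 1/39)
T(X) = 2*X*(1/39 + X) (T(X) = (X + 1/39)*(X + X) = (1/39 + X)*(2*X) = 2*X*(1/39 + X))
T(w(-1)) + (-5*3 - 1)*(-101) = (2/39)*4*(1 + 39*4) + (-5*3 - 1)*(-101) = (2/39)*4*(1 + 156) + (-15 - 1)*(-101) = (2/39)*4*157 - 16*(-101) = 1256/39 + 1616 = 64280/39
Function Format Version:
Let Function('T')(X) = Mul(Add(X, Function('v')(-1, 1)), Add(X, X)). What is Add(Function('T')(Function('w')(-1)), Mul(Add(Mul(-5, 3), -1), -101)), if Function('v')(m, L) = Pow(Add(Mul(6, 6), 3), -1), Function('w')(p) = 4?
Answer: Rational(64280, 39) ≈ 1648.2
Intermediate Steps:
Function('v')(m, L) = Rational(1, 39) (Function('v')(m, L) = Pow(Add(36, 3), -1) = Pow(39, -1) = Rational(1, 39))
Function('T')(X) = Mul(2, X, Add(Rational(1, 39), X)) (Function('T')(X) = Mul(Add(X, Rational(1, 39)), Add(X, X)) = Mul(Add(Rational(1, 39), X), Mul(2, X)) = Mul(2, X, Add(Rational(1, 39), X)))
Add(Function('T')(Function('w')(-1)), Mul(Add(Mul(-5, 3), -1), -101)) = Add(Mul(Rational(2, 39), 4, Add(1, Mul(39, 4))), Mul(Add(Mul(-5, 3), -1), -101)) = Add(Mul(Rational(2, 39), 4, Add(1, 156)), Mul(Add(-15, -1), -101)) = Add(Mul(Rational(2, 39), 4, 157), Mul(-16, -101)) = Add(Rational(1256, 39), 1616) = Rational(64280, 39)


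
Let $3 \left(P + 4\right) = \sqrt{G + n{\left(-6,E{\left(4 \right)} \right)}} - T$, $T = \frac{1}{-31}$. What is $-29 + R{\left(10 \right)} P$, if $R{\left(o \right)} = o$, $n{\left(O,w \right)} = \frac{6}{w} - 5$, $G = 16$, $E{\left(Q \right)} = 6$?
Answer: $- \frac{6407}{93} + \frac{20 \sqrt{3}}{3} \approx -57.345$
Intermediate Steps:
$n{\left(O,w \right)} = -5 + \frac{6}{w}$
$T = - \frac{1}{31} \approx -0.032258$
$P = - \frac{371}{93} + \frac{2 \sqrt{3}}{3}$ ($P = -4 + \frac{\sqrt{16 - \left(5 - \frac{6}{6}\right)} - - \frac{1}{31}}{3} = -4 + \frac{\sqrt{16 + \left(-5 + 6 \cdot \frac{1}{6}\right)} + \frac{1}{31}}{3} = -4 + \frac{\sqrt{16 + \left(-5 + 1\right)} + \frac{1}{31}}{3} = -4 + \frac{\sqrt{16 - 4} + \frac{1}{31}}{3} = -4 + \frac{\sqrt{12} + \frac{1}{31}}{3} = -4 + \frac{2 \sqrt{3} + \frac{1}{31}}{3} = -4 + \frac{\frac{1}{31} + 2 \sqrt{3}}{3} = -4 + \left(\frac{1}{93} + \frac{2 \sqrt{3}}{3}\right) = - \frac{371}{93} + \frac{2 \sqrt{3}}{3} \approx -2.8345$)
$-29 + R{\left(10 \right)} P = -29 + 10 \left(- \frac{371}{93} + \frac{2 \sqrt{3}}{3}\right) = -29 - \left(\frac{3710}{93} - \frac{20 \sqrt{3}}{3}\right) = - \frac{6407}{93} + \frac{20 \sqrt{3}}{3}$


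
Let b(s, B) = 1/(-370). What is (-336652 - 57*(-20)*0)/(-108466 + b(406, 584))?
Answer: 124561240/40132421 ≈ 3.1038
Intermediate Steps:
b(s, B) = -1/370
(-336652 - 57*(-20)*0)/(-108466 + b(406, 584)) = (-336652 - 57*(-20)*0)/(-108466 - 1/370) = (-336652 + 1140*0)/(-40132421/370) = (-336652 + 0)*(-370/40132421) = -336652*(-370/40132421) = 124561240/40132421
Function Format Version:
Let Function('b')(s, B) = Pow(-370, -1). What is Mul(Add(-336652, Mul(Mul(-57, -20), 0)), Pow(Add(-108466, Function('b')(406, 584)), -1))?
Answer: Rational(124561240, 40132421) ≈ 3.1038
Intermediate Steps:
Function('b')(s, B) = Rational(-1, 370)
Mul(Add(-336652, Mul(Mul(-57, -20), 0)), Pow(Add(-108466, Function('b')(406, 584)), -1)) = Mul(Add(-336652, Mul(Mul(-57, -20), 0)), Pow(Add(-108466, Rational(-1, 370)), -1)) = Mul(Add(-336652, Mul(1140, 0)), Pow(Rational(-40132421, 370), -1)) = Mul(Add(-336652, 0), Rational(-370, 40132421)) = Mul(-336652, Rational(-370, 40132421)) = Rational(124561240, 40132421)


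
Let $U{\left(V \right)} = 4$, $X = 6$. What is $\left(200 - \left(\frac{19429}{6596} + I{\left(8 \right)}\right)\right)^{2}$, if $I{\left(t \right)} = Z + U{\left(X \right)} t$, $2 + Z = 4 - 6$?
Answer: $\frac{1243410096889}{43507216} \approx 28579.0$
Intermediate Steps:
$Z = -4$ ($Z = -2 + \left(4 - 6\right) = -2 - 2 = -4$)
$I{\left(t \right)} = -4 + 4 t$
$\left(200 - \left(\frac{19429}{6596} + I{\left(8 \right)}\right)\right)^{2} = \left(200 + \left(\left(- \frac{289}{194} + \frac{396}{-272}\right) - \left(-4 + 4 \cdot 8\right)\right)\right)^{2} = \left(200 + \left(\left(\left(-289\right) \frac{1}{194} + 396 \left(- \frac{1}{272}\right)\right) - \left(-4 + 32\right)\right)\right)^{2} = \left(200 - \frac{204117}{6596}\right)^{2} = \left(\frac{1115083}{6596}\right)^{2} = \frac{1243410096889}{43507216}$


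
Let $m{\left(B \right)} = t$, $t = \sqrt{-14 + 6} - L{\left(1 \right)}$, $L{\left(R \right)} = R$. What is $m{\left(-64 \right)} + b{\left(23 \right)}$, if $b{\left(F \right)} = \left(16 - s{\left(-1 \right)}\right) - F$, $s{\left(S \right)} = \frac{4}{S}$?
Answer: $-4 + 2 i \sqrt{2} \approx -4.0 + 2.8284 i$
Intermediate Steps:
$t = -1 + 2 i \sqrt{2}$ ($t = \sqrt{-14 + 6} - 1 = \sqrt{-8} - 1 = 2 i \sqrt{2} - 1 = -1 + 2 i \sqrt{2} \approx -1.0 + 2.8284 i$)
$m{\left(B \right)} = -1 + 2 i \sqrt{2}$
$b{\left(F \right)} = 20 - F$ ($b{\left(F \right)} = \left(16 - \frac{4}{-1}\right) - F = \left(16 - 4 \left(-1\right)\right) - F = \left(16 - -4\right) - F = \left(16 + 4\right) - F = 20 - F$)
$m{\left(-64 \right)} + b{\left(23 \right)} = \left(-1 + 2 i \sqrt{2}\right) + \left(20 - 23\right) = \left(-1 + 2 i \sqrt{2}\right) - 3 = -4 + 2 i \sqrt{2}$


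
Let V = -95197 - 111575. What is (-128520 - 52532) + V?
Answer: -387824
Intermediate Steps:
V = -206772
(-128520 - 52532) + V = (-128520 - 52532) - 206772 = -181052 - 206772 = -387824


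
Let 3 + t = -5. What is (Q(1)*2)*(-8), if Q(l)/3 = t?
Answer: 384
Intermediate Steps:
t = -8 (t = -3 - 5 = -8)
Q(l) = -24 (Q(l) = 3*(-8) = -24)
(Q(1)*2)*(-8) = -24*2*(-8) = -48*(-8) = 384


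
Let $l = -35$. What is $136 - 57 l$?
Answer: $2131$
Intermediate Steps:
$136 - 57 l = 136 - -1995 = 136 + 1995 = 2131$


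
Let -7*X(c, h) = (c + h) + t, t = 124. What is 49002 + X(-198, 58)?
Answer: 343030/7 ≈ 49004.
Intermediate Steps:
X(c, h) = -124/7 - c/7 - h/7 (X(c, h) = -((c + h) + 124)/7 = -(124 + c + h)/7 = -124/7 - c/7 - h/7)
49002 + X(-198, 58) = 49002 + (-124/7 - 1/7*(-198) - 1/7*58) = 49002 + (-124/7 + 198/7 - 58/7) = 49002 + 16/7 = 343030/7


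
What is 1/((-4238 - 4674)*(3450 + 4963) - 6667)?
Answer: -1/74983323 ≈ -1.3336e-8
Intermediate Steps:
1/((-4238 - 4674)*(3450 + 4963) - 6667) = 1/(-8912*8413 - 6667) = 1/(-74976656 - 6667) = 1/(-74983323) = -1/74983323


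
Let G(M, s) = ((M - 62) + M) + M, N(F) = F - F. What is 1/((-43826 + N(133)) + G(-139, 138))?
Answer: -1/44305 ≈ -2.2571e-5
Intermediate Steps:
N(F) = 0
G(M, s) = -62 + 3*M (G(M, s) = ((-62 + M) + M) + M = (-62 + 2*M) + M = -62 + 3*M)
1/((-43826 + N(133)) + G(-139, 138)) = 1/((-43826 + 0) + (-62 + 3*(-139))) = 1/(-43826 + (-62 - 417)) = 1/(-43826 - 479) = 1/(-44305) = -1/44305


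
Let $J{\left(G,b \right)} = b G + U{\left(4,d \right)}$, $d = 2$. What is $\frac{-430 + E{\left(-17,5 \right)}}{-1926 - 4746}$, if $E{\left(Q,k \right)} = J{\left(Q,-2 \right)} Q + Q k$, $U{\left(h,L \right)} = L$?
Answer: $\frac{1127}{6672} \approx 0.16891$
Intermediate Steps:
$J{\left(G,b \right)} = 2 + G b$ ($J{\left(G,b \right)} = b G + 2 = G b + 2 = 2 + G b$)
$E{\left(Q,k \right)} = Q k + Q \left(2 - 2 Q\right)$ ($E{\left(Q,k \right)} = \left(2 + Q \left(-2\right)\right) Q + Q k = \left(2 - 2 Q\right) Q + Q k = Q \left(2 - 2 Q\right) + Q k = Q k + Q \left(2 - 2 Q\right)$)
$\frac{-430 + E{\left(-17,5 \right)}}{-1926 - 4746} = \frac{-430 - 17 \left(2 + 5 - -34\right)}{-1926 - 4746} = \frac{-430 - 17 \left(2 + 5 + 34\right)}{-6672} = \left(-430 - 697\right) \left(- \frac{1}{6672}\right) = \left(-1127\right) \left(- \frac{1}{6672}\right) = \frac{1127}{6672}$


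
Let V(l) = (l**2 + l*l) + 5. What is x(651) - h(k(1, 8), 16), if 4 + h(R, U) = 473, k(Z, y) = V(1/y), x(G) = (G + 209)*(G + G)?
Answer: 1119251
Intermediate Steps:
V(l) = 5 + 2*l**2 (V(l) = (l**2 + l**2) + 5 = 2*l**2 + 5 = 5 + 2*l**2)
x(G) = 2*G*(209 + G) (x(G) = (209 + G)*(2*G) = 2*G*(209 + G))
k(Z, y) = 5 + 2/y**2 (k(Z, y) = 5 + 2*(1/y)**2 = 5 + 2/y**2)
h(R, U) = 469 (h(R, U) = -4 + 473 = 469)
x(651) - h(k(1, 8), 16) = 2*651*(209 + 651) - 1*469 = 2*651*860 - 469 = 1119720 - 469 = 1119251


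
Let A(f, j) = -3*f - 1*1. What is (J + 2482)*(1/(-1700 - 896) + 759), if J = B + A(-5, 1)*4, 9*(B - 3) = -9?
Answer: 1251180505/649 ≈ 1.9279e+6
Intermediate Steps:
B = 2 (B = 3 + (⅑)*(-9) = 3 - 1 = 2)
A(f, j) = -1 - 3*f (A(f, j) = -3*f - 1 = -1 - 3*f)
J = 58 (J = 2 + (-1 - 3*(-5))*4 = 2 + (-1 + 15)*4 = 2 + 14*4 = 2 + 56 = 58)
(J + 2482)*(1/(-1700 - 896) + 759) = (58 + 2482)*(1/(-1700 - 896) + 759) = 2540*(1/(-2596) + 759) = 2540*(-1/2596 + 759) = 2540*(1970363/2596) = 1251180505/649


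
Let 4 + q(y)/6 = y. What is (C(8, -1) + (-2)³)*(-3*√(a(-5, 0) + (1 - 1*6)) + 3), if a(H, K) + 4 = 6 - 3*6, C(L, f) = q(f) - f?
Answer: -111 + 111*I*√21 ≈ -111.0 + 508.67*I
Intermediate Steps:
q(y) = -24 + 6*y
C(L, f) = -24 + 5*f (C(L, f) = (-24 + 6*f) - f = -24 + 5*f)
a(H, K) = -16 (a(H, K) = -4 + (6 - 3*6) = -4 + (6 - 18) = -4 - 12 = -16)
(C(8, -1) + (-2)³)*(-3*√(a(-5, 0) + (1 - 1*6)) + 3) = ((-24 + 5*(-1)) + (-2)³)*(-3*√(-16 + (1 - 1*6)) + 3) = ((-24 - 5) - 8)*(-3*√(-16 + (1 - 6)) + 3) = (-29 - 8)*(-3*√(-16 - 5) + 3) = -37*(-3*I*√21 + 3) = -37*(3 - 3*I*√21) = -111 + 111*I*√21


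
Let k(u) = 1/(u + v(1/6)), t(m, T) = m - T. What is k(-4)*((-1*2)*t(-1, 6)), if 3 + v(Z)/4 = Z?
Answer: -21/23 ≈ -0.91304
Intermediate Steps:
v(Z) = -12 + 4*Z
k(u) = 1/(-34/3 + u) (k(u) = 1/(u + (-12 + 4/6)) = 1/(u + (-12 + 4*(1/6))) = 1/(u + (-12 + 2/3)) = 1/(u - 34/3) = 1/(-34/3 + u))
k(-4)*((-1*2)*t(-1, 6)) = (3/(-34 + 3*(-4)))*((-1*2)*(-1 - 1*6)) = (3/(-34 - 12))*(-2*(-1 - 6)) = (3/(-46))*(-2*(-7)) = (3*(-1/46))*14 = -3/46*14 = -21/23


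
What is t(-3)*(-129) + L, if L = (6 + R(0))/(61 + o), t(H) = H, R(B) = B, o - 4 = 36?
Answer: 39093/101 ≈ 387.06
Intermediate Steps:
o = 40 (o = 4 + 36 = 40)
L = 6/101 (L = (6 + 0)/(61 + 40) = 6/101 ≈ 0.059406)
t(-3)*(-129) + L = -3*(-129) + 6/101 = 387 + 6/101 = 39093/101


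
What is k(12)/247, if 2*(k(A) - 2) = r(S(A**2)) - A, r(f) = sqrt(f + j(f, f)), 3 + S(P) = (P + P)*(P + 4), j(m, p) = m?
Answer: -4/247 + sqrt(85242)/494 ≈ 0.57482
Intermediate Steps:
S(P) = -3 + 2*P*(4 + P) (S(P) = -3 + (P + P)*(P + 4) = -3 + (2*P)*(4 + P) = -3 + 2*P*(4 + P))
r(f) = sqrt(2)*sqrt(f) (r(f) = sqrt(f + f) = sqrt(2*f) = sqrt(2)*sqrt(f))
k(A) = 2 - A/2 + sqrt(2)*sqrt(-3 + 2*A**4 + 8*A**2)/2 (k(A) = 2 + (sqrt(2)*sqrt(-3 + 2*(A**2)**2 + 8*A**2) - A)/2 = 2 + (sqrt(2)*sqrt(-3 + 2*A**4 + 8*A**2) - A)/2 = 2 + (-A + sqrt(2)*sqrt(-3 + 2*A**4 + 8*A**2))/2 = 2 + (-A/2 + sqrt(2)*sqrt(-3 + 2*A**4 + 8*A**2)/2) = 2 - A/2 + sqrt(2)*sqrt(-3 + 2*A**4 + 8*A**2)/2)
k(12)/247 = (2 + sqrt(-6 + 4*12**4 + 16*12**2)/2 - 1/2*12)/247 = (2 + sqrt(-6 + 4*20736 + 16*144)/2 - 6)*(1/247) = (2 + sqrt(-6 + 82944 + 2304)/2 - 6)*(1/247) = (2 + sqrt(85242)/2 - 6)*(1/247) = (-4 + sqrt(85242)/2)*(1/247) = -4/247 + sqrt(85242)/494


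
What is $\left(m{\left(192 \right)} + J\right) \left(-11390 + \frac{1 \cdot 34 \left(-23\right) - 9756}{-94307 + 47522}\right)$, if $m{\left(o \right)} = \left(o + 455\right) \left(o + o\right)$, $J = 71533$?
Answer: $- \frac{170508471298372}{46785} \approx -3.6445 \cdot 10^{9}$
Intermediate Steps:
$m{\left(o \right)} = 2 o \left(455 + o\right)$ ($m{\left(o \right)} = \left(455 + o\right) 2 o = 2 o \left(455 + o\right)$)
$\left(m{\left(192 \right)} + J\right) \left(-11390 + \frac{1 \cdot 34 \left(-23\right) - 9756}{-94307 + 47522}\right) = \left(2 \cdot 192 \left(455 + 192\right) + 71533\right) \left(-11390 + \frac{1 \cdot 34 \left(-23\right) - 9756}{-94307 + 47522}\right) = \left(2 \cdot 192 \cdot 647 + 71533\right) \left(-11390 + \frac{34 \left(-23\right) - 9756}{-46785}\right) = \left(248448 + 71533\right) \left(-11390 + \left(-782 - 9756\right) \left(- \frac{1}{46785}\right)\right) = 319981 \left(-11390 - - \frac{10538}{46785}\right) = 319981 \left(-11390 + \frac{10538}{46785}\right) = 319981 \left(- \frac{532870612}{46785}\right) = - \frac{170508471298372}{46785}$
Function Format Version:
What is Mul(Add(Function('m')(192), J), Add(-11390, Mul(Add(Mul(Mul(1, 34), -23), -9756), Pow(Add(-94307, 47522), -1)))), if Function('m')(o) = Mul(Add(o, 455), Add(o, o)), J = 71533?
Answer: Rational(-170508471298372, 46785) ≈ -3.6445e+9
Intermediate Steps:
Function('m')(o) = Mul(2, o, Add(455, o)) (Function('m')(o) = Mul(Add(455, o), Mul(2, o)) = Mul(2, o, Add(455, o)))
Mul(Add(Function('m')(192), J), Add(-11390, Mul(Add(Mul(Mul(1, 34), -23), -9756), Pow(Add(-94307, 47522), -1)))) = Mul(Add(Mul(2, 192, Add(455, 192)), 71533), Add(-11390, Mul(Add(Mul(Mul(1, 34), -23), -9756), Pow(Add(-94307, 47522), -1)))) = Mul(Add(Mul(2, 192, 647), 71533), Add(-11390, Mul(Add(Mul(34, -23), -9756), Pow(-46785, -1)))) = Mul(Add(248448, 71533), Add(-11390, Mul(Add(-782, -9756), Rational(-1, 46785)))) = Mul(319981, Add(-11390, Mul(-10538, Rational(-1, 46785)))) = Mul(319981, Add(-11390, Rational(10538, 46785))) = Mul(319981, Rational(-532870612, 46785)) = Rational(-170508471298372, 46785)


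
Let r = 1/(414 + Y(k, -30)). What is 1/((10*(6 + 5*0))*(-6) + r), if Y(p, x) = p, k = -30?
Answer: -384/138239 ≈ -0.0027778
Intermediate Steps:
r = 1/384 (r = 1/(414 - 30) = 1/384 ≈ 0.0026042)
1/((10*(6 + 5*0))*(-6) + r) = 1/((10*(6 + 5*0))*(-6) + 1/384) = 1/((10*(6 + 0))*(-6) + 1/384) = 1/((10*6)*(-6) + 1/384) = 1/(60*(-6) + 1/384) = 1/(-360 + 1/384) = 1/(-138239/384) = -384/138239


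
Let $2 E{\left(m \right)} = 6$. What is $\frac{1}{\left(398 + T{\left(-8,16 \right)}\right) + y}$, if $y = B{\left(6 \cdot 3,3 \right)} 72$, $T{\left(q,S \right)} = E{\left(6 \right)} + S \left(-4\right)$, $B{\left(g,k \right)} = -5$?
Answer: $- \frac{1}{23} \approx -0.043478$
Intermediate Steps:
$E{\left(m \right)} = 3$ ($E{\left(m \right)} = \frac{1}{2} \cdot 6 = 3$)
$T{\left(q,S \right)} = 3 - 4 S$ ($T{\left(q,S \right)} = 3 + S \left(-4\right) = 3 - 4 S$)
$y = -360$ ($y = \left(-5\right) 72 = -360$)
$\frac{1}{\left(398 + T{\left(-8,16 \right)}\right) + y} = \frac{1}{\left(398 + \left(3 - 64\right)\right) - 360} = \frac{1}{\left(398 - 61\right) - 360} = \frac{1}{337 - 360} = \frac{1}{-23} = - \frac{1}{23}$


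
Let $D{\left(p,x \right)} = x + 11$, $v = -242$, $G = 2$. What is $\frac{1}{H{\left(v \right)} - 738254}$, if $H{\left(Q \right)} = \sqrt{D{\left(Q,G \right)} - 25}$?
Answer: $- \frac{369127}{272509484264} - \frac{i \sqrt{3}}{272509484264} \approx -1.3545 \cdot 10^{-6} - 6.3559 \cdot 10^{-12} i$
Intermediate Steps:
$D{\left(p,x \right)} = 11 + x$
$H{\left(Q \right)} = 2 i \sqrt{3}$ ($H{\left(Q \right)} = \sqrt{\left(11 + 2\right) - 25} = \sqrt{13 - 25} = \sqrt{-12} = 2 i \sqrt{3}$)
$\frac{1}{H{\left(v \right)} - 738254} = \frac{1}{2 i \sqrt{3} - 738254} = \frac{1}{-738254 + 2 i \sqrt{3}}$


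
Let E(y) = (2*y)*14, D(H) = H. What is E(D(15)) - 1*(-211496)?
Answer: 211916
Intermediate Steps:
E(y) = 28*y
E(D(15)) - 1*(-211496) = 28*15 - 1*(-211496) = 420 + 211496 = 211916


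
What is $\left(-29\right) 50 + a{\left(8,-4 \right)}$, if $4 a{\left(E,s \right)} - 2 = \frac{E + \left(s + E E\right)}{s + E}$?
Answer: $- \frac{5781}{4} \approx -1445.3$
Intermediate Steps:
$a{\left(E,s \right)} = \frac{1}{2} + \frac{E + s + E^{2}}{4 \left(E + s\right)}$ ($a{\left(E,s \right)} = \frac{1}{2} + \frac{\left(E + \left(s + E E\right)\right) \frac{1}{s + E}}{4} = \frac{1}{2} + \frac{\left(E + \left(s + E^{2}\right)\right) \frac{1}{E + s}}{4} = \frac{1}{2} + \frac{\left(E + s + E^{2}\right) \frac{1}{E + s}}{4} = \frac{1}{2} + \frac{\frac{1}{E + s} \left(E + s + E^{2}\right)}{4} = \frac{1}{2} + \frac{E + s + E^{2}}{4 \left(E + s\right)}$)
$\left(-29\right) 50 + a{\left(8,-4 \right)} = \left(-29\right) 50 + \frac{8^{2} + 3 \cdot 8 + 3 \left(-4\right)}{4 \left(8 - 4\right)} = -1450 + \frac{64 + 24 - 12}{4 \cdot 4} = -1450 + \frac{1}{4} \cdot \frac{1}{4} \cdot 76 = -1450 + \frac{19}{4} = - \frac{5781}{4}$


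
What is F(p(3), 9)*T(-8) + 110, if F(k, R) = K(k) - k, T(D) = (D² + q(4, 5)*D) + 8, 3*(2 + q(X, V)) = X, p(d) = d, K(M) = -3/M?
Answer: -598/3 ≈ -199.33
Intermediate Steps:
q(X, V) = -2 + X/3
T(D) = 8 + D² - 2*D/3 (T(D) = (D² + (-2 + (⅓)*4)*D) + 8 = (D² + (-2 + 4/3)*D) + 8 = (D² - 2*D/3) + 8 = 8 + D² - 2*D/3)
F(k, R) = -k - 3/k (F(k, R) = -3/k - k = -k - 3/k)
F(p(3), 9)*T(-8) + 110 = (-1*3 - 3/3)*(8 + (-8)² - ⅔*(-8)) + 110 = (-3 - 3*⅓)*(8 + 64 + 16/3) + 110 = (-3 - 1)*(232/3) + 110 = -4*232/3 + 110 = -928/3 + 110 = -598/3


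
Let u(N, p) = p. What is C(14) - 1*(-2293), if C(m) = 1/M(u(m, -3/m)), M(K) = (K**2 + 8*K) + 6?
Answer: 1946953/849 ≈ 2293.2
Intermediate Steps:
M(K) = 6 + K**2 + 8*K
C(m) = 1/(6 - 24/m + 9/m**2) (C(m) = 1/(6 + (-3/m)**2 + 8*(-3/m)) = 1/(6 + 9/m**2 - 24/m) = 1/(6 - 24/m + 9/m**2))
C(14) - 1*(-2293) = (1/3)*14**2/(3 - 8*14 + 2*14**2) - 1*(-2293) = (1/3)*196/(3 - 112 + 2*196) + 2293 = (1/3)*196/(3 - 112 + 392) + 2293 = (1/3)*196/283 + 2293 = (1/3)*196*(1/283) + 2293 = 196/849 + 2293 = 1946953/849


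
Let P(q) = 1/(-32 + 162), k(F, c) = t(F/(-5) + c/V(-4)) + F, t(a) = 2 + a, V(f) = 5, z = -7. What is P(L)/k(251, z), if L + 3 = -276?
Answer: 1/26182 ≈ 3.8194e-5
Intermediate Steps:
L = -279 (L = -3 - 276 = -279)
k(F, c) = 2 + c/5 + 4*F/5 (k(F, c) = (2 + (F/(-5) + c/5)) + F = (2 + (F*(-⅕) + c*(⅕))) + F = (2 + (-F/5 + c/5)) + F = (2 - F/5 + c/5) + F = 2 + c/5 + 4*F/5)
P(q) = 1/130
P(L)/k(251, z) = 1/(130*(2 + (⅕)*(-7) + (⅘)*251)) = 1/(130*(2 - 7/5 + 1004/5)) = 1/(130*(1007/5)) = (1/130)*(5/1007) = 1/26182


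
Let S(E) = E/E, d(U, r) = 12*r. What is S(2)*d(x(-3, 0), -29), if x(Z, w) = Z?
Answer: -348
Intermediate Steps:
S(E) = 1
S(2)*d(x(-3, 0), -29) = 1*(12*(-29)) = 1*(-348) = -348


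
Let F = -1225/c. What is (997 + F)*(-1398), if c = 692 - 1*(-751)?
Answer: -669849836/481 ≈ -1.3926e+6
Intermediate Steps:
c = 1443 (c = 692 + 751 = 1443)
F = -1225/1443 ≈ -0.84893
(997 + F)*(-1398) = (997 - 1225/1443)*(-1398) = (1437446/1443)*(-1398) = -669849836/481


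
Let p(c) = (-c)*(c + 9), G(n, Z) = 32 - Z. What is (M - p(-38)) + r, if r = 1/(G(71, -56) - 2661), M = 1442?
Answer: 6545711/2573 ≈ 2544.0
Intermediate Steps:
p(c) = -c*(9 + c) (p(c) = (-c)*(9 + c) = -c*(9 + c))
r = -1/2573 (r = 1/((32 - 1*(-56)) - 2661) = 1/((32 + 56) - 2661) = 1/(88 - 2661) = 1/(-2573) = -1/2573 ≈ -0.00038865)
(M - p(-38)) + r = (1442 - (-1)*(-38)*(9 - 38)) - 1/2573 = (1442 - (-1)*(-38)*(-29)) - 1/2573 = (1442 - 1*(-1102)) - 1/2573 = (1442 + 1102) - 1/2573 = 2544 - 1/2573 = 6545711/2573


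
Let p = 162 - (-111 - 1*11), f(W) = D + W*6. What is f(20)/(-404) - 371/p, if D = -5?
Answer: -11409/7171 ≈ -1.5910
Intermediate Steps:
f(W) = -5 + 6*W (f(W) = -5 + W*6 = -5 + 6*W)
p = 284 (p = 162 - (-111 - 11) = 162 - 1*(-122) = 162 + 122 = 284)
f(20)/(-404) - 371/p = (-5 + 6*20)/(-404) - 371/284 = (-5 + 120)*(-1/404) - 371*1/284 = 115*(-1/404) - 371/284 = -115/404 - 371/284 = -11409/7171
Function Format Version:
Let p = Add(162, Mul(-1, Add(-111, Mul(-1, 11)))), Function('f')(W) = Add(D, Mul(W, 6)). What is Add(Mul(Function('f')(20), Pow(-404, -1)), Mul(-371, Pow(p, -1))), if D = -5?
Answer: Rational(-11409, 7171) ≈ -1.5910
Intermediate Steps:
Function('f')(W) = Add(-5, Mul(6, W)) (Function('f')(W) = Add(-5, Mul(W, 6)) = Add(-5, Mul(6, W)))
p = 284 (p = Add(162, Mul(-1, Add(-111, -11))) = Add(162, Mul(-1, -122)) = Add(162, 122) = 284)
Add(Mul(Function('f')(20), Pow(-404, -1)), Mul(-371, Pow(p, -1))) = Add(Mul(Add(-5, Mul(6, 20)), Pow(-404, -1)), Mul(-371, Pow(284, -1))) = Add(Mul(Add(-5, 120), Rational(-1, 404)), Mul(-371, Rational(1, 284))) = Add(Mul(115, Rational(-1, 404)), Rational(-371, 284)) = Add(Rational(-115, 404), Rational(-371, 284)) = Rational(-11409, 7171)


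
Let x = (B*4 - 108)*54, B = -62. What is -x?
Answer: 19224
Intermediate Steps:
x = -19224 (x = (-62*4 - 108)*54 = (-248 - 108)*54 = -356*54 = -19224)
-x = -1*(-19224) = 19224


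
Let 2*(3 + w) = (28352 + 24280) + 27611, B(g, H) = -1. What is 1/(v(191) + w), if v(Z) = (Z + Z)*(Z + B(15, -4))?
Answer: 2/225397 ≈ 8.8732e-6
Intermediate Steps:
w = 80237/2 (w = -3 + ((28352 + 24280) + 27611)/2 = -3 + (52632 + 27611)/2 = -3 + (½)*80243 = -3 + 80243/2 = 80237/2 ≈ 40119.)
v(Z) = 2*Z*(-1 + Z) (v(Z) = (Z + Z)*(Z - 1) = (2*Z)*(-1 + Z) = 2*Z*(-1 + Z))
1/(v(191) + w) = 1/(2*191*(-1 + 191) + 80237/2) = 1/(2*191*190 + 80237/2) = 1/(72580 + 80237/2) = 1/(225397/2) = 2/225397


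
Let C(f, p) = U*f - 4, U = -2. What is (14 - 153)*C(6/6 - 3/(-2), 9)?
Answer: 1251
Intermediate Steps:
C(f, p) = -4 - 2*f (C(f, p) = -2*f - 4 = -4 - 2*f)
(14 - 153)*C(6/6 - 3/(-2), 9) = (14 - 153)*(-4 - 2*(6/6 - 3/(-2))) = -139*(-4 - 2*(6*(⅙) - 3*(-½))) = -139*(-4 - 2*(1 + 3/2)) = -139*(-4 - 2*5/2) = -139*(-4 - 5) = -139*(-9) = 1251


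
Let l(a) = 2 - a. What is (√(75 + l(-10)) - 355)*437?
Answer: -155135 + 437*√87 ≈ -1.5106e+5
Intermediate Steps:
(√(75 + l(-10)) - 355)*437 = (√(75 + (2 - 1*(-10))) - 355)*437 = (√(75 + (2 + 10)) - 355)*437 = (√(75 + 12) - 355)*437 = (√87 - 355)*437 = (-355 + √87)*437 = -155135 + 437*√87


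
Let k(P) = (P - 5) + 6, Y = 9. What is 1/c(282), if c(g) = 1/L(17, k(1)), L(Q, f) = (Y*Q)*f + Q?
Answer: 323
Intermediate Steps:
k(P) = 1 + P (k(P) = (-5 + P) + 6 = 1 + P)
L(Q, f) = Q + 9*Q*f (L(Q, f) = (9*Q)*f + Q = 9*Q*f + Q = Q + 9*Q*f)
c(g) = 1/323 (c(g) = 1/(17*(1 + 9*(1 + 1))) = 1/(17*(1 + 9*2)) = 1/(17*(1 + 18)) = 1/(17*19) = 1/323)
1/c(282) = 1/(1/323) = 323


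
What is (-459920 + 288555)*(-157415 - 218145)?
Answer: 64357839400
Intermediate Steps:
(-459920 + 288555)*(-157415 - 218145) = -171365*(-375560) = 64357839400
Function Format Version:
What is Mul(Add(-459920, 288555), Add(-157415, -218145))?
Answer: 64357839400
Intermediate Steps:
Mul(Add(-459920, 288555), Add(-157415, -218145)) = Mul(-171365, -375560) = 64357839400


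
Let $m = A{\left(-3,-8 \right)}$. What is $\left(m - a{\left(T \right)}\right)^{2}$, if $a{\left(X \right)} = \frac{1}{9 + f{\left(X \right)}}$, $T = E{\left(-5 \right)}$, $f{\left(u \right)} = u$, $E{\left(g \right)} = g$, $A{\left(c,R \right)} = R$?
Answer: $\frac{1089}{16} \approx 68.063$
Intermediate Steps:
$T = -5$
$m = -8$
$a{\left(X \right)} = \frac{1}{9 + X}$
$\left(m - a{\left(T \right)}\right)^{2} = \left(-8 - \frac{1}{9 - 5}\right)^{2} = \left(-8 - \frac{1}{4}\right)^{2} = \left(- \frac{33}{4}\right)^{2} = \frac{1089}{16}$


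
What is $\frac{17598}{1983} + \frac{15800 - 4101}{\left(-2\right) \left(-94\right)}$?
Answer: $\frac{8835847}{124268} \approx 71.103$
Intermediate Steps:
$\frac{17598}{1983} + \frac{15800 - 4101}{\left(-2\right) \left(-94\right)} = 17598 \cdot \frac{1}{1983} + \frac{15800 - 4101}{188} = \frac{5866}{661} + 11699 \cdot \frac{1}{188} = \frac{5866}{661} + \frac{11699}{188} = \frac{8835847}{124268}$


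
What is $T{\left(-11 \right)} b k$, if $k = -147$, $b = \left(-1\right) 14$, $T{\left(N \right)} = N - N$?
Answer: $0$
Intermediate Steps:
$T{\left(N \right)} = 0$
$b = -14$
$T{\left(-11 \right)} b k = 0 \left(-14\right) \left(-147\right) = 0 \left(-147\right) = 0$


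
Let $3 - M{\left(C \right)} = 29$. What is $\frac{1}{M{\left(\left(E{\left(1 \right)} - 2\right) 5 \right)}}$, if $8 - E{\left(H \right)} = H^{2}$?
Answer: $- \frac{1}{26} \approx -0.038462$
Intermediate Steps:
$E{\left(H \right)} = 8 - H^{2}$
$M{\left(C \right)} = -26$ ($M{\left(C \right)} = 3 - 29 = -26$)
$\frac{1}{M{\left(\left(E{\left(1 \right)} - 2\right) 5 \right)}} = \frac{1}{-26} = - \frac{1}{26}$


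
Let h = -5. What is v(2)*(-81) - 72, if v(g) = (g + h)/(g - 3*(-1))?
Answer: -117/5 ≈ -23.400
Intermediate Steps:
v(g) = (-5 + g)/(3 + g) (v(g) = (g - 5)/(g - 3*(-1)) = (-5 + g)/(g + 3) = (-5 + g)/(3 + g))
v(2)*(-81) - 72 = ((-5 + 2)/(3 + 2))*(-81) - 72 = (-3/5)*(-81) - 72 = ((1/5)*(-3))*(-81) - 72 = -3/5*(-81) - 72 = 243/5 - 72 = -117/5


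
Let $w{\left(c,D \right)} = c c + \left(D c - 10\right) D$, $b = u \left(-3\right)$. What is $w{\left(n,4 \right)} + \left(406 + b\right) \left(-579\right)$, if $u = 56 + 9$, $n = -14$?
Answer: $-122237$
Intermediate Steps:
$u = 65$
$b = -195$ ($b = 65 \left(-3\right) = -195$)
$w{\left(c,D \right)} = c^{2} + D \left(-10 + D c\right)$ ($w{\left(c,D \right)} = c^{2} + \left(-10 + D c\right) D = c^{2} + D \left(-10 + D c\right)$)
$w{\left(n,4 \right)} + \left(406 + b\right) \left(-579\right) = \left(\left(-14\right)^{2} - 40 - 14 \cdot 4^{2}\right) + \left(406 - 195\right) \left(-579\right) = \left(196 - 40 - 224\right) + 211 \left(-579\right) = \left(196 - 40 - 224\right) - 122169 = -68 - 122169 = -122237$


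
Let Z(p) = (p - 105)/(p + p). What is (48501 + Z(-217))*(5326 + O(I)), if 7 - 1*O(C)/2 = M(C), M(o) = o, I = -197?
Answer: 8621378636/31 ≈ 2.7811e+8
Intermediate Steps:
O(C) = 14 - 2*C
Z(p) = (-105 + p)/(2*p) (Z(p) = (-105 + p)/((2*p)) = (-105 + p)*(1/(2*p)) = (-105 + p)/(2*p))
(48501 + Z(-217))*(5326 + O(I)) = (48501 + (1/2)*(-105 - 217)/(-217))*(5326 + (14 - 2*(-197))) = (48501 + (1/2)*(-1/217)*(-322))*(5326 + (14 + 394)) = (48501 + 23/31)*(5326 + 408) = (1503554/31)*5734 = 8621378636/31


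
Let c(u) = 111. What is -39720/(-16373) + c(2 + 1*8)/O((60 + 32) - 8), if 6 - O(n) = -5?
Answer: 2254323/180103 ≈ 12.517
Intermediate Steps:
O(n) = 11 (O(n) = 6 - 1*(-5) = 6 + 5 = 11)
-39720/(-16373) + c(2 + 1*8)/O((60 + 32) - 8) = -39720/(-16373) + 111/11 = -39720*(-1/16373) + 111*(1/11) = 39720/16373 + 111/11 = 2254323/180103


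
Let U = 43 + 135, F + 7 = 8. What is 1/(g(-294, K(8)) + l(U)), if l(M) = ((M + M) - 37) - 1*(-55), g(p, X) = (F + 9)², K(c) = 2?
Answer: 1/474 ≈ 0.0021097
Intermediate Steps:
F = 1 (F = -7 + 8 = 1)
g(p, X) = 100 (g(p, X) = (1 + 9)² = 10² = 100)
U = 178
l(M) = 18 + 2*M (l(M) = (2*M - 37) + 55 = (-37 + 2*M) + 55 = 18 + 2*M)
1/(g(-294, K(8)) + l(U)) = 1/(100 + (18 + 2*178)) = 1/(100 + (18 + 356)) = 1/(100 + 374) = 1/474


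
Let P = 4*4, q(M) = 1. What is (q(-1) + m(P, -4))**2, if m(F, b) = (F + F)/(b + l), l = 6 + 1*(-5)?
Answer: 841/9 ≈ 93.444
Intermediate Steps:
P = 16
l = 1 (l = 6 - 5 = 1)
m(F, b) = 2*F/(1 + b) (m(F, b) = (F + F)/(b + 1) = (2*F)/(1 + b) = 2*F/(1 + b))
(q(-1) + m(P, -4))**2 = (1 + 2*16/(1 - 4))**2 = (1 + 2*16/(-3))**2 = (1 + 2*16*(-1/3))**2 = (1 - 32/3)**2 = (-29/3)**2 = 841/9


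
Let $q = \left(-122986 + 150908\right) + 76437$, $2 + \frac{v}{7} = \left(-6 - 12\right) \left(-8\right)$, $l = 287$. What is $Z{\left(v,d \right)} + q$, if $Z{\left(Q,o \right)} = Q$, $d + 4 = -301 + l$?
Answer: $105353$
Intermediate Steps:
$v = 994$ ($v = -14 + 7 \left(-6 - 12\right) \left(-8\right) = -14 + 7 \left(\left(-18\right) \left(-8\right)\right) = -14 + 7 \cdot 144 = -14 + 1008 = 994$)
$d = -18$ ($d = -4 + \left(-301 + 287\right) = -4 - 14 = -18$)
$q = 104359$ ($q = 27922 + 76437 = 104359$)
$Z{\left(v,d \right)} + q = 994 + 104359 = 105353$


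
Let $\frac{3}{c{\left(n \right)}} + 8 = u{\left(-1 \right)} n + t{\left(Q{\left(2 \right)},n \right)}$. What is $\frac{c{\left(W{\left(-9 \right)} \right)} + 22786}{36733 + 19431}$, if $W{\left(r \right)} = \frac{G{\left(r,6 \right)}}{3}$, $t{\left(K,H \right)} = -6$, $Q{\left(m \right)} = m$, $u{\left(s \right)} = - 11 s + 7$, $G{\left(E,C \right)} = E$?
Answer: $\frac{1549445}{3819152} \approx 0.4057$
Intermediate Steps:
$u{\left(s \right)} = 7 - 11 s$
$W{\left(r \right)} = \frac{r}{3}$
$c{\left(n \right)} = \frac{3}{-14 + 18 n}$ ($c{\left(n \right)} = \frac{3}{-8 + \left(\left(7 - -11\right) n - 6\right)} = \frac{3}{-8 + \left(\left(7 + 11\right) n - 6\right)} = \frac{3}{-8 + \left(18 n - 6\right)} = \frac{3}{-8 + \left(-6 + 18 n\right)} = \frac{3}{-14 + 18 n}$)
$\frac{c{\left(W{\left(-9 \right)} \right)} + 22786}{36733 + 19431} = \frac{\frac{3}{2 \left(-7 + 9 \cdot \frac{1}{3} \left(-9\right)\right)} + 22786}{36733 + 19431} = \frac{\frac{3}{2 \left(-7 + 9 \left(-3\right)\right)} + 22786}{56164} = \left(\frac{3}{2 \left(-7 - 27\right)} + 22786\right) \frac{1}{56164} = \left(\frac{3}{2 \left(-34\right)} + 22786\right) \frac{1}{56164} = \left(\frac{3}{2} \left(- \frac{1}{34}\right) + 22786\right) \frac{1}{56164} = \left(- \frac{3}{68} + 22786\right) \frac{1}{56164} = \frac{1549445}{68} \cdot \frac{1}{56164} = \frac{1549445}{3819152}$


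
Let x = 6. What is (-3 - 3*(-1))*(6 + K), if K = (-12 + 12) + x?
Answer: 0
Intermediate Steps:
K = 6 (K = (-12 + 12) + 6 = 0 + 6 = 6)
(-3 - 3*(-1))*(6 + K) = (-3 - 3*(-1))*(6 + 6) = (-3 + 3)*12 = 0*12 = 0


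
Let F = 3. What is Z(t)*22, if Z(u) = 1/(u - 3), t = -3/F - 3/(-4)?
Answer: -88/13 ≈ -6.7692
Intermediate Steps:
t = -¼ (t = -3/3 - 3/(-4) = -3*⅓ - 3*(-¼) = -1 + ¾ = -¼ ≈ -0.25000)
Z(u) = 1/(-3 + u)
Z(t)*22 = 22/(-3 - ¼) = 22/(-13/4) = -4/13*22 = -88/13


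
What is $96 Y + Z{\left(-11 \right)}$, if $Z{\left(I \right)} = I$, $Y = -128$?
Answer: $-12299$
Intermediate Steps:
$96 Y + Z{\left(-11 \right)} = 96 \left(-128\right) - 11 = -12288 - 11 = -12299$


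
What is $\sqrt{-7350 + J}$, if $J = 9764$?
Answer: $\sqrt{2414} \approx 49.132$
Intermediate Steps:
$\sqrt{-7350 + J} = \sqrt{-7350 + 9764} = \sqrt{2414}$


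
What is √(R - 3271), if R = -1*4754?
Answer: 5*I*√321 ≈ 89.582*I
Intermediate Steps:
R = -4754
√(R - 3271) = √(-4754 - 3271) = √(-8025) = 5*I*√321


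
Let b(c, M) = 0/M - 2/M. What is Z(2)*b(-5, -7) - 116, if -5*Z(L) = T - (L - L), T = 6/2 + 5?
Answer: -4076/35 ≈ -116.46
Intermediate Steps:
b(c, M) = -2/M (b(c, M) = 0 - 2/M = -2/M)
T = 8 (T = 6*(1/2) + 5 = 3 + 5 = 8)
Z(L) = -8/5 (Z(L) = -(8 - (L - L))/5 = -(8 - 1*0)/5 = -(8 + 0)/5 = -1/5*8 = -8/5)
Z(2)*b(-5, -7) - 116 = -(-16)/(5*(-7)) - 116 = -(-16)*(-1)/(5*7) - 116 = -8/5*2/7 - 116 = -16/35 - 116 = -4076/35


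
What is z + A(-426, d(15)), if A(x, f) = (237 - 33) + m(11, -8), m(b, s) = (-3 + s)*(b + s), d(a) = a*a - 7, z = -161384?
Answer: -161213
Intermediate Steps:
d(a) = -7 + a**2 (d(a) = a**2 - 7 = -7 + a**2)
A(x, f) = 171 (A(x, f) = (237 - 33) + ((-8)**2 - 3*11 - 3*(-8) + 11*(-8)) = 204 + (64 - 33 + 24 - 88) = 204 - 33 = 171)
z + A(-426, d(15)) = -161384 + 171 = -161213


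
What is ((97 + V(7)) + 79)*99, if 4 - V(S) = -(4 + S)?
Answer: 18909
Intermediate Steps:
V(S) = 8 + S (V(S) = 4 - (-1)*(4 + S) = 4 - (-4 - S) = 4 + (4 + S) = 8 + S)
((97 + V(7)) + 79)*99 = ((97 + (8 + 7)) + 79)*99 = ((97 + 15) + 79)*99 = (112 + 79)*99 = 191*99 = 18909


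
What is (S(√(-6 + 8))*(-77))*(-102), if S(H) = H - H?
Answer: 0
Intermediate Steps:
S(H) = 0
(S(√(-6 + 8))*(-77))*(-102) = (0*(-77))*(-102) = 0*(-102) = 0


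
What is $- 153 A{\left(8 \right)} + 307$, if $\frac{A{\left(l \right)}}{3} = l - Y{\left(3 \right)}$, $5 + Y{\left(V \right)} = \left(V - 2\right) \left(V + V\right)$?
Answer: $-2906$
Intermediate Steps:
$Y{\left(V \right)} = -5 + 2 V \left(-2 + V\right)$ ($Y{\left(V \right)} = -5 + \left(V - 2\right) \left(V + V\right) = -5 + \left(-2 + V\right) 2 V = -5 + 2 V \left(-2 + V\right)$)
$A{\left(l \right)} = -3 + 3 l$ ($A{\left(l \right)} = 3 \left(l - \left(-5 - 12 + 2 \cdot 3^{2}\right)\right) = 3 \left(l - \left(-5 - 12 + 2 \cdot 9\right)\right) = 3 \left(l - \left(-5 - 12 + 18\right)\right) = 3 \left(l - 1\right) = 3 \left(-1 + l\right) = -3 + 3 l$)
$- 153 A{\left(8 \right)} + 307 = - 153 \left(-3 + 3 \cdot 8\right) + 307 = - 153 \left(-3 + 24\right) + 307 = \left(-153\right) 21 + 307 = -3213 + 307 = -2906$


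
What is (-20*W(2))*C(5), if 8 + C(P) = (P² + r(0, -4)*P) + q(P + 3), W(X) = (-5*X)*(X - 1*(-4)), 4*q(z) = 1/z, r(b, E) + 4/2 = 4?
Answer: 64875/2 ≈ 32438.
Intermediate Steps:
r(b, E) = 2 (r(b, E) = -2 + 4 = 2)
q(z) = 1/(4*z)
W(X) = -5*X*(4 + X) (W(X) = (-5*X)*(X + 4) = (-5*X)*(4 + X) = -5*X*(4 + X))
C(P) = -8 + P² + 2*P + 1/(4*(3 + P)) (C(P) = -8 + ((P² + 2*P) + 1/(4*(P + 3))) = -8 + ((P² + 2*P) + 1/(4*(3 + P))) = -8 + (P² + 2*P + 1/(4*(3 + P))) = -8 + P² + 2*P + 1/(4*(3 + P)))
(-20*W(2))*C(5) = (-(-100)*2*(4 + 2))*((¼ + (3 + 5)*(-8 + 5² + 2*5))/(3 + 5)) = (-(-100)*2*6)*((¼ + 8*(-8 + 25 + 10))/8) = (-20*(-60))*((¼ + 8*27)/8) = 1200*((¼ + 216)/8) = 1200*((⅛)*(865/4)) = 1200*(865/32) = 64875/2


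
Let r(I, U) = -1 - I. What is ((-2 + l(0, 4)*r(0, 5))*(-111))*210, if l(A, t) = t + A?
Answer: 139860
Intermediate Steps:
l(A, t) = A + t
((-2 + l(0, 4)*r(0, 5))*(-111))*210 = ((-2 + (0 + 4)*(-1 - 1*0))*(-111))*210 = ((-2 + 4*(-1 + 0))*(-111))*210 = ((-2 + 4*(-1))*(-111))*210 = ((-2 - 4)*(-111))*210 = -6*(-111)*210 = 666*210 = 139860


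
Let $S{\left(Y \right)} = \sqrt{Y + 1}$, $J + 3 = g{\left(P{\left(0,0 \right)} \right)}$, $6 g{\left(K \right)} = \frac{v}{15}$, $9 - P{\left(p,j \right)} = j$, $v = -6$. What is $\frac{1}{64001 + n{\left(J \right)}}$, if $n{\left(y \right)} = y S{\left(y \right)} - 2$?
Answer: $\frac{215996625}{13823568068971} + \frac{690 i \sqrt{465}}{13823568068971} \approx 1.5625 \cdot 10^{-5} + 1.0764 \cdot 10^{-9} i$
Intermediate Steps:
$P{\left(p,j \right)} = 9 - j$
$g{\left(K \right)} = - \frac{1}{15}$ ($g{\left(K \right)} = \frac{\left(-6\right) \frac{1}{15}}{6} = \frac{1}{6} \left(- \frac{2}{5}\right) = - \frac{1}{15}$)
$J = - \frac{46}{15}$ ($J = -3 - \frac{1}{15} = - \frac{46}{15} \approx -3.0667$)
$S{\left(Y \right)} = \sqrt{1 + Y}$
$n{\left(y \right)} = -2 + y \sqrt{1 + y}$ ($n{\left(y \right)} = y \sqrt{1 + y} - 2 = -2 + y \sqrt{1 + y}$)
$\frac{1}{64001 + n{\left(J \right)}} = \frac{1}{64001 - \left(2 + \frac{46 \sqrt{1 - \frac{46}{15}}}{15}\right)} = \frac{1}{64001 - \left(2 + \frac{46 \sqrt{- \frac{31}{15}}}{15}\right)} = \frac{1}{64001 - \left(2 + \frac{46 \frac{i \sqrt{465}}{15}}{15}\right)} = \frac{1}{64001 - \left(2 + \frac{46 i \sqrt{465}}{225}\right)} = \frac{1}{63999 - \frac{46 i \sqrt{465}}{225}}$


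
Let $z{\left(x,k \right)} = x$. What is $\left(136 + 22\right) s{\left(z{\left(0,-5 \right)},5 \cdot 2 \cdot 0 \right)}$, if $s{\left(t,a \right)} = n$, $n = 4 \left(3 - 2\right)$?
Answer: $632$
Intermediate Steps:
$n = 4$ ($n = 4 \cdot 1 = 4$)
$s{\left(t,a \right)} = 4$
$\left(136 + 22\right) s{\left(z{\left(0,-5 \right)},5 \cdot 2 \cdot 0 \right)} = \left(136 + 22\right) 4 = 158 \cdot 4 = 632$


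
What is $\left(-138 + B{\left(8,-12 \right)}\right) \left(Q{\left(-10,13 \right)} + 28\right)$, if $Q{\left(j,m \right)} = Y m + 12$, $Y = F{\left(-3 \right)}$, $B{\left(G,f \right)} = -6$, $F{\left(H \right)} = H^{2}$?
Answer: $-22608$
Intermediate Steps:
$Y = 9$ ($Y = \left(-3\right)^{2} = 9$)
$Q{\left(j,m \right)} = 12 + 9 m$ ($Q{\left(j,m \right)} = 9 m + 12 = 12 + 9 m$)
$\left(-138 + B{\left(8,-12 \right)}\right) \left(Q{\left(-10,13 \right)} + 28\right) = \left(-138 - 6\right) \left(\left(12 + 9 \cdot 13\right) + 28\right) = - 144 \left(\left(12 + 117\right) + 28\right) = - 144 \left(129 + 28\right) = \left(-144\right) 157 = -22608$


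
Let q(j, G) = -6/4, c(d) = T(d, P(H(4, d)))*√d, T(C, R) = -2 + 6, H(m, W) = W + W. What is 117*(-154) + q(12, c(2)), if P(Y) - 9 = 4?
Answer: -36039/2 ≈ -18020.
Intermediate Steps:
H(m, W) = 2*W
P(Y) = 13 (P(Y) = 9 + 4 = 13)
T(C, R) = 4
c(d) = 4*√d
q(j, G) = -3/2 (q(j, G) = -6/4 = -1*3/2 = -3/2)
117*(-154) + q(12, c(2)) = 117*(-154) - 3/2 = -18018 - 3/2 = -36039/2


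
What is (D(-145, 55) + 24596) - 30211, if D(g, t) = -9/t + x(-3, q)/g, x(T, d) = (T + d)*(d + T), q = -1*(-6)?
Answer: -1791257/319 ≈ -5615.2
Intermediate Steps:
q = 6
x(T, d) = (T + d)**2 (x(T, d) = (T + d)*(T + d) = (T + d)**2)
D(g, t) = -9/t + 9/g (D(g, t) = -9/t + (-3 + 6)**2/g = -9/t + 3**2/g = -9/t + 9/g)
(D(-145, 55) + 24596) - 30211 = ((-9/55 + 9/(-145)) + 24596) - 30211 = ((-9*1/55 + 9*(-1/145)) + 24596) - 30211 = ((-9/55 - 9/145) + 24596) - 30211 = (-72/319 + 24596) - 30211 = 7846052/319 - 30211 = -1791257/319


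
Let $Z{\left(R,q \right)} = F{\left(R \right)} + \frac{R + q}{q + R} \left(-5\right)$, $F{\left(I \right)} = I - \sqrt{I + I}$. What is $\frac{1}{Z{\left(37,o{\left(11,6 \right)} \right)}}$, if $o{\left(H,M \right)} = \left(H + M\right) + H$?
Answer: $\frac{16}{475} + \frac{\sqrt{74}}{950} \approx 0.042739$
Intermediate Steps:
$o{\left(H,M \right)} = M + 2 H$
$F{\left(I \right)} = I - \sqrt{2} \sqrt{I}$ ($F{\left(I \right)} = I - \sqrt{2 I} = I - \sqrt{2} \sqrt{I}$)
$Z{\left(R,q \right)} = -5 + R - \sqrt{2} \sqrt{R}$ ($Z{\left(R,q \right)} = \left(R - \sqrt{2} \sqrt{R}\right) + \frac{R + q}{q + R} \left(-5\right) = \left(R - \sqrt{2} \sqrt{R}\right) + \frac{R + q}{R + q} \left(-5\right) = \left(R - \sqrt{2} \sqrt{R}\right) + 1 \left(-5\right) = \left(R - \sqrt{2} \sqrt{R}\right) - 5 = -5 + R - \sqrt{2} \sqrt{R}$)
$\frac{1}{Z{\left(37,o{\left(11,6 \right)} \right)}} = \frac{1}{-5 + 37 - \sqrt{2} \sqrt{37}} = \frac{1}{-5 + 37 - \sqrt{74}} = \frac{1}{32 - \sqrt{74}}$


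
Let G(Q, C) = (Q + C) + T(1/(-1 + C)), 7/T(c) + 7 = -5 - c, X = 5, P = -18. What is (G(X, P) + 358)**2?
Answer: 6112425124/51529 ≈ 1.1862e+5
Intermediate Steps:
T(c) = 7/(-12 - c) (T(c) = 7/(-7 + (-5 - c)) = 7/(-12 - c))
G(Q, C) = C + Q - 7/(12 + 1/(-1 + C)) (G(Q, C) = (Q + C) - 7/(12 + 1/(-1 + C)) = (C + Q) - 7/(12 + 1/(-1 + C)) = C + Q - 7/(12 + 1/(-1 + C)))
(G(X, P) + 358)**2 = ((7 - 7*(-18) + (-11 + 12*(-18))*(-18 + 5))/(-11 + 12*(-18)) + 358)**2 = ((7 + 126 + (-11 - 216)*(-13))/(-11 - 216) + 358)**2 = ((7 + 126 - 227*(-13))/(-227) + 358)**2 = (-(7 + 126 + 2951)/227 + 358)**2 = (-1/227*3084 + 358)**2 = (-3084/227 + 358)**2 = (78182/227)**2 = 6112425124/51529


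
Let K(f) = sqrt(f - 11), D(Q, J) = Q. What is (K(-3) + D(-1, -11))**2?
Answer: (1 - I*sqrt(14))**2 ≈ -13.0 - 7.4833*I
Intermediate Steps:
K(f) = sqrt(-11 + f)
(K(-3) + D(-1, -11))**2 = (sqrt(-11 - 3) - 1)**2 = (sqrt(-14) - 1)**2 = (I*sqrt(14) - 1)**2 = (-1 + I*sqrt(14))**2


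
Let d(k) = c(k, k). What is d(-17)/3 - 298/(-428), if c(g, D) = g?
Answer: -3191/642 ≈ -4.9704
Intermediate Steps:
d(k) = k
d(-17)/3 - 298/(-428) = -17/3 - 298/(-428) = -17*⅓ - 298*(-1/428) = -17/3 + 149/214 = -3191/642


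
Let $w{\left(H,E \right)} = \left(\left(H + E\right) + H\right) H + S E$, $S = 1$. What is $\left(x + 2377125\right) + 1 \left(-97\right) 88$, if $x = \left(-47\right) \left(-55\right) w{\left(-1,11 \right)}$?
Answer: $2373759$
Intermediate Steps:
$w{\left(H,E \right)} = E + H \left(E + 2 H\right)$ ($w{\left(H,E \right)} = \left(\left(H + E\right) + H\right) H + 1 E = \left(\left(E + H\right) + H\right) H + E = \left(E + 2 H\right) H + E = H \left(E + 2 H\right) + E = E + H \left(E + 2 H\right)$)
$x = 5170$ ($x = \left(-47\right) \left(-55\right) \left(11 + 2 \left(-1\right)^{2} + 11 \left(-1\right)\right) = 2585 \left(11 + 2 \cdot 1 - 11\right) = 2585 \left(11 + 2 - 11\right) = 2585 \cdot 2 = 5170$)
$\left(x + 2377125\right) + 1 \left(-97\right) 88 = \left(5170 + 2377125\right) + 1 \left(-97\right) 88 = 2382295 - 8536 = 2373759$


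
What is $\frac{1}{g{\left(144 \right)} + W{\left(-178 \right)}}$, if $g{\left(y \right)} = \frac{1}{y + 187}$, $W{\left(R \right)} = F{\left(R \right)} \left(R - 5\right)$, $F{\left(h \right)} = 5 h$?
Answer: $\frac{331}{53909971} \approx 6.1399 \cdot 10^{-6}$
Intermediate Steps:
$W{\left(R \right)} = 5 R \left(-5 + R\right)$ ($W{\left(R \right)} = 5 R \left(R - 5\right) = 5 R \left(-5 + R\right)$)
$g{\left(y \right)} = \frac{1}{187 + y}$
$\frac{1}{g{\left(144 \right)} + W{\left(-178 \right)}} = \frac{1}{\frac{1}{187 + 144} + 5 \left(-178\right) \left(-5 - 178\right)} = \frac{1}{\frac{1}{331} + 5 \left(-178\right) \left(-183\right)} = \frac{1}{\frac{1}{331} + 162870} = \frac{1}{\frac{53909971}{331}} = \frac{331}{53909971}$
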